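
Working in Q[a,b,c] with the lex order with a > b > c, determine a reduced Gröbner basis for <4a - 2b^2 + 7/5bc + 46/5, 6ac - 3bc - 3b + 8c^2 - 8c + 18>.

G = {a - 1/2b^2 + 7/20bc + 23/10, b^2c - 7/10bc^2 - bc - b + 8/3c^2 - 109/15c + 6}

The reduced Gröbner basis is the canonical form of the ideal for this ordering.

f_1 = 4a - 2b^2 + 7/5bc + 46/5, LT = a.
f_2 = 6ac - 3bc - 3b + 8c^2 - 8c + 18, LT = ac.

S(f_1,f_2): lcm = ac. S = -1/2b^2c + 7/20bc^2 + 1/2bc + 1/2b - 4/3c^2 + 109/30c - 3.
  leading term b^2c: no divisor's leading term divides it; move -1/2b^2c to the remainder.
  leading term bc^2: no divisor's leading term divides it; move 7/20bc^2 to the remainder.
  leading term bc: no divisor's leading term divides it; move 1/2bc to the remainder.
  leading term b: no divisor's leading term divides it; move 1/2b to the remainder.
  leading term c^2: no divisor's leading term divides it; move -4/3c^2 to the remainder.
  leading term c: no divisor's leading term divides it; move 109/30c to the remainder.
  leading term 1: no divisor's leading term divides it; move -3 to the remainder.
  remainder -1/2b^2c + 7/20bc^2 + 1/2bc + 1/2b - 4/3c^2 + 109/30c - 3 ≠ 0; add g_3 = -1/2b^2c + 7/20bc^2 + 1/2bc + 1/2b - 4/3c^2 + 109/30c - 3 to the basis.

S(f_1,g_3): leading monomials are coprime, so the S-polynomial reduces to 0 (Buchberger's first criterion).
S(f_2,g_3): lcm = ab^2c. S = 7/10abc^2 + abc + ab - 8/3ac^2 + 109/15ac - 6a - 1/2b^3c - 1/2b^3 + 4/3b^2c^2 - 4/3b^2c + 3b^2.
  leading term abc^2: subtract (7/40bc^2)·f_1 from 7/10abc^2 + abc + ab - 8/3ac^2 + 109/15ac - 6a - 1/2b^3c - 1/2b^3 + 4/3b^2c^2 - 4/3b^2c + 3b^2 → abc + ab - 8/3ac^2 + 109/15ac - 6a + 7/20b^3c^2 - 1/2b^3c - 1/2b^3 - 49/200b^2c^3 + 4/3b^2c^2 - 4/3b^2c + 3b^2 - 161/100bc^2
  leading term abc: subtract (1/4bc)·f_1 from abc + ab - 8/3ac^2 + 109/15ac - 6a + 7/20b^3c^2 - 1/2b^3c - 1/2b^3 - 49/200b^2c^3 + 4/3b^2c^2 - 4/3b^2c + 3b^2 - 161/100bc^2 → ab - 8/3ac^2 + 109/15ac - 6a + 7/20b^3c^2 - 1/2b^3 - 49/200b^2c^3 + 59/60b^2c^2 - 4/3b^2c + 3b^2 - 161/100bc^2 - 23/10bc
  leading term ab: subtract (1/4b)·f_1 from ab - 8/3ac^2 + 109/15ac - 6a + 7/20b^3c^2 - 1/2b^3 - 49/200b^2c^3 + 59/60b^2c^2 - 4/3b^2c + 3b^2 - 161/100bc^2 - 23/10bc → -8/3ac^2 + 109/15ac - 6a + 7/20b^3c^2 - 49/200b^2c^3 + 59/60b^2c^2 - 101/60b^2c + 3b^2 - 161/100bc^2 - 23/10bc - 23/10b
  leading term ac^2: subtract (-2/3c^2)·f_1 from -8/3ac^2 + 109/15ac - 6a + 7/20b^3c^2 - 49/200b^2c^3 + 59/60b^2c^2 - 101/60b^2c + 3b^2 - 161/100bc^2 - 23/10bc - 23/10b → 109/15ac - 6a + 7/20b^3c^2 - 49/200b^2c^3 - 7/20b^2c^2 - 101/60b^2c + 3b^2 + 14/15bc^3 - 161/100bc^2 - 23/10bc - 23/10b + 92/15c^2
  leading term ac: subtract (109/60c)·f_1 from 109/15ac - 6a + 7/20b^3c^2 - 49/200b^2c^3 - 7/20b^2c^2 - 101/60b^2c + 3b^2 + 14/15bc^3 - 161/100bc^2 - 23/10bc - 23/10b + 92/15c^2 → -6a + 7/20b^3c^2 - 49/200b^2c^3 - 7/20b^2c^2 + 39/20b^2c + 3b^2 + 14/15bc^3 - 623/150bc^2 - 23/10bc - 23/10b + 92/15c^2 - 2507/150c
  leading term a: subtract (-3/2)·f_1 from -6a + 7/20b^3c^2 - 49/200b^2c^3 - 7/20b^2c^2 + 39/20b^2c + 3b^2 + 14/15bc^3 - 623/150bc^2 - 23/10bc - 23/10b + 92/15c^2 - 2507/150c → 7/20b^3c^2 - 49/200b^2c^3 - 7/20b^2c^2 + 39/20b^2c + 14/15bc^3 - 623/150bc^2 - 1/5bc - 23/10b + 92/15c^2 - 2507/150c + 69/5
  leading term b^3c^2: subtract (-7/10bc)·g_3 from 7/20b^3c^2 - 49/200b^2c^3 - 7/20b^2c^2 + 39/20b^2c + 14/15bc^3 - 623/150bc^2 - 1/5bc - 23/10b + 92/15c^2 - 2507/150c + 69/5 → 23/10b^2c - 161/100bc^2 - 23/10bc - 23/10b + 92/15c^2 - 2507/150c + 69/5
  leading term b^2c: subtract (-23/5)·g_3 from 23/10b^2c - 161/100bc^2 - 23/10bc - 23/10b + 92/15c^2 - 2507/150c + 69/5 → 0
  remainder 0.

Every S-polynomial of the final basis reduces to 0, so we have a Gröbner basis.
Inter-reduce: drop elements whose leading term is divisible by another's, tail-reduce, and make monic.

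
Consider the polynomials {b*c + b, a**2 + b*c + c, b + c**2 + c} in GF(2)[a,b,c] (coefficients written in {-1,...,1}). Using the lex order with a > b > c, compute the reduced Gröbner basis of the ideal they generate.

f_1 = b*c + b, LT = b*c.
f_2 = a**2 + b*c + c, LT = a**2.
f_3 = b + c**2 + c, LT = b.

S(f_1,f_3): lcm = b*c. S = b + c**3 + c**2.
  reduce S modulo (f_1, f_2, f_3):
  remainder c**3 + c ≠ 0; add g_4 = c**3 + c to the basis.

The other S-polynomials (S(f_1,f_2), S(f_2,f_3), S(f_1,g_4), S(f_2,g_4), S(f_3,g_4)) all reduce to 0 modulo the current basis, so we have a Gröbner basis.
Inter-reduce: drop elements whose leading term is divisible by another's, tail-reduce, and make monic.

G = {a**2 + c**2, b + c**2 + c, c**3 + c}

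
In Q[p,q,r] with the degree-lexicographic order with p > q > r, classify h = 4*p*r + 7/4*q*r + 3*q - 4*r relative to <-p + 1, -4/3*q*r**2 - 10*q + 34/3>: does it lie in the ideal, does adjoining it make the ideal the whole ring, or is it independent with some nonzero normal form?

4*p*r + 7/4*q*r + 3*q - 4*r is independent of I; its normal form modulo I is 7/4*q*r + 3*q.

First compute the reduced Gröbner basis of I by Buchberger's algorithm.
f_1 = -p + 1, LT = p.
f_2 = -4/3*q*r**2 - 10*q + 34/3, LT = q*r**2.

The S-polynomials (S(f_1,f_2)) all reduce to 0 modulo the current basis, so we have a Gröbner basis.
Inter-reduce: drop elements whose leading term is divisible by another's, tail-reduce, and make monic.
Reduced Gröbner basis: {q*r**2 + 15/2*q - 17/2, p - 1}.
Label its elements g_1 = q*r**2 + 15/2*q - 17/2, g_2 = p - 1.

Reduce h = 4*p*r + 7/4*q*r + 3*q - 4*r modulo G:
  leading term p*r: subtract (4*r)·g_2 from 4*p*r + 7/4*q*r + 3*q - 4*r → 7/4*q*r + 3*q
  leading term q*r: no divisor's leading term divides it; move 7/4*q*r to the remainder.
  leading term q: no divisor's leading term divides it; move 3*q to the remainder.
  normal form = 7/4*q*r + 3*q.
The normal form is nonzero, so h ∉ I. Since h minus its normal form lies in I, I + (h) = I + (n) where n = 7/4*q*r + 3*q; decide whether this ideal is the whole ring.
Run Buchberger on G together with n (pairs among the g_i already reduce to 0 since G is a Gröbner basis):
g_1 = q*r**2 + 15/2*q - 17/2, LT = q*r**2.
g_2 = p - 1, LT = p.
n = 7/4*q*r + 3*q, LT = q*r.

S(g_1,n): lcm = q*r**2. S = -12/7*q*r + 15/2*q - 17/2.
  leading term q*r: subtract (-48/49)·n from -12/7*q*r + 15/2*q - 17/2 → 1023/98*q - 17/2
  leading term q: no divisor's leading term divides it; move 1023/98*q to the remainder.
  leading term 1: no divisor's leading term divides it; move -17/2 to the remainder.
  remainder 1023/98*q - 17/2 ≠ 0; add m_4 = 1023/98*q - 17/2 to the basis.

S(g_1,m_4): lcm = q*r**2. S = 833/1023*r**2 + 15/2*q - 17/2.
  leading term r**2: no divisor's leading term divides it; move 833/1023*r**2 to the remainder.
  leading term q: subtract (245/341)·m_4 from 15/2*q - 17/2 → -816/341
  leading term 1: no divisor's leading term divides it; move -816/341 to the remainder.
  remainder 833/1023*r**2 - 816/341 ≠ 0; add m_5 = 833/1023*r**2 - 816/341 to the basis.

S(n,m_4): lcm = q*r. S = 12/7*q + 833/1023*r.
  leading term q: subtract (56/341)·m_4 from 12/7*q + 833/1023*r → 833/1023*r + 476/341
  leading term r: no divisor's leading term divides it; move 833/1023*r to the remainder.
  leading term 1: no divisor's leading term divides it; move 476/341 to the remainder.
  remainder 833/1023*r + 476/341 ≠ 0; add m_6 = 833/1023*r + 476/341 to the basis.

The other S-polynomials (S(g_1,g_2), S(g_2,n), S(g_2,m_4), S(g_1,m_5), S(g_2,m_5), S(n,m_5), S(m_4,m_5), S(g_1,m_6), S(g_2,m_6), S(n,m_6), S(m_4,m_6), S(m_5,m_6)) all reduce to 0 modulo the current basis, so we have a Gröbner basis.
Inter-reduce: drop elements whose leading term is divisible by another's, tail-reduce, and make monic.
Reduced Gröbner basis: {p - 1, q - 833/1023, r + 12/7}.
The reduced Gröbner basis of I + (h) is {p - 1, q - 833/1023, r + 12/7} ≠ {1}, a proper ideal, so the enlarged system stays consistent: h is independent of I, with normal form 7/4*q*r + 3*q.

Ideal membership is decidable via reduction modulo a Gröbner basis.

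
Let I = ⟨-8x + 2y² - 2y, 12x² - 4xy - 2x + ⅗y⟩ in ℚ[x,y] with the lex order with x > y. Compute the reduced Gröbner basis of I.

G = {x - ¼y² + ¼y, y⁴ - 10/3y³ + 5/3y² + 22/15y}

f_1 = -8x + 2y² - 2y, LT = x.
f_2 = 12x² - 4xy - 2x + ⅗y, LT = x².

S(f_1,f_2): lcm = x². S = -¼xy² + 7/12xy + ⅙x - 1/20y.
  leading term xy²: subtract (1/32y²)·f_1 from -¼xy² + 7/12xy + ⅙x - 1/20y → 7/12xy + ⅙x - 1/16y⁴ + 1/16y³ - 1/20y
  leading term xy: subtract (-7/96y)·f_1 from 7/12xy + ⅙x - 1/16y⁴ + 1/16y³ - 1/20y → ⅙x - 1/16y⁴ + 5/24y³ - 7/48y² - 1/20y
  leading term x: subtract (-1/48)·f_1 from ⅙x - 1/16y⁴ + 5/24y³ - 7/48y² - 1/20y → -1/16y⁴ + 5/24y³ - 5/48y² - 11/120y
  leading term y⁴: no divisor's leading term divides it; move -1/16y⁴ to the remainder.
  leading term y³: no divisor's leading term divides it; move 5/24y³ to the remainder.
  leading term y²: no divisor's leading term divides it; move -5/48y² to the remainder.
  leading term y: no divisor's leading term divides it; move -11/120y to the remainder.
  remainder -1/16y⁴ + 5/24y³ - 5/48y² - 11/120y ≠ 0; add g_3 = -1/16y⁴ + 5/24y³ - 5/48y² - 11/120y to the basis.

The other S-polynomials (S(f_1,g_3), S(f_2,g_3)) all reduce to 0 modulo the current basis, so we have a Gröbner basis.
Inter-reduce: drop elements whose leading term is divisible by another's, tail-reduce, and make monic.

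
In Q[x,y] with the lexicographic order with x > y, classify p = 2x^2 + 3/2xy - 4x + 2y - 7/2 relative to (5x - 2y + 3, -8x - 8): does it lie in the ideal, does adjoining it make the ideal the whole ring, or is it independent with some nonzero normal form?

Adjoining 2x^2 + 3/2xy - 4x + 2y - 7/2 makes the ideal the whole ring: the system is inconsistent.

First compute the reduced Gröbner basis of I by Buchberger's algorithm.
f_1 = 5x - 2y + 3, LT = x.
f_2 = -8x - 8, LT = x.

S(f_1,f_2): lcm = x. S = -2/5y - 2/5.
  reduce S modulo (f_1, f_2):
  remainder -2/5y - 2/5 ≠ 0; add h_3 = -2/5y - 2/5 to the basis.

The other S-polynomials (S(f_1,h_3), S(f_2,h_3)) all reduce to 0 modulo the current basis, so we have a Gröbner basis.
Inter-reduce: drop elements whose leading term is divisible by another's, tail-reduce, and make monic.
Reduced Gröbner basis: {x + 1, y + 1}.
Label its elements g_1 = x + 1, g_2 = y + 1.

Reduce p = 2x^2 + 3/2xy - 4x + 2y - 7/2 modulo G:
  leading term x^2: subtract (2x)·g_1 from 2x^2 + 3/2xy - 4x + 2y - 7/2 → 3/2xy - 6x + 2y - 7/2
  leading term xy: subtract (3/2y)·g_1 from 3/2xy - 6x + 2y - 7/2 → -6x + 1/2y - 7/2
  leading term x: subtract (-6)·g_1 from -6x + 1/2y - 7/2 → 1/2y + 5/2
  leading term y: subtract (1/2)·g_2 from 1/2y + 5/2 → 2
  leading term 1: no divisor's leading term divides it; move 2 to the remainder.
  normal form = 2.
The normal form is nonzero, so p ∉ I. Since p minus its normal form lies in I, I + (p) = I + (r) where r = 2; decide whether this ideal is the whole ring.
Here r = 2 is a nonzero constant, hence a unit: 1 ∈ I + (p), the Gröbner basis of I + (p) is {1}, and the enlarged system has no common solution — adjoining p is inconsistent.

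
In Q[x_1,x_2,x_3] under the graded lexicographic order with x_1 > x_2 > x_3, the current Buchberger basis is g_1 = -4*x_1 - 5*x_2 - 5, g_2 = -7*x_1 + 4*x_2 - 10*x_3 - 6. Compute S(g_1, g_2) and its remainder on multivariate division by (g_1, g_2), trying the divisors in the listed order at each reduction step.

lcm(LM(g_1), LM(g_2)) = x_1.
S = (lcm/LT(g_1))·g_1 − (lcm/LT(g_2))·g_2 = 51/28*x_2 - 10/7*x_3 + 11/28.
Reduce S modulo (g_1, g_2) in that order:
  leading term x_2: no divisor's leading term divides it; move 51/28*x_2 to the remainder.
  leading term x_3: no divisor's leading term divides it; move -10/7*x_3 to the remainder.
  leading term 1: no divisor's leading term divides it; move 11/28 to the remainder.
The remainder 51/28*x_2 - 10/7*x_3 + 11/28 is nonzero, so it would be added as the next basis element.
This is the inner loop of Buchberger's algorithm — each nonzero remainder becomes a new basis element.

S(g_1, g_2) = 51/28*x_2 - 10/7*x_3 + 11/28; remainder on division = 51/28*x_2 - 10/7*x_3 + 11/28.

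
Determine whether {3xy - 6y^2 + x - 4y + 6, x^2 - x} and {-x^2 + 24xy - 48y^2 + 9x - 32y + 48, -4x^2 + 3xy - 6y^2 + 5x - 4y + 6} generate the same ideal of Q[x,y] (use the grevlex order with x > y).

For a fixed monomial order, each ideal has a unique reduced Gröbner basis; comparing bases decides equality.
Buchberger on the first generating set:
f_1 = 3xy - 6y^2 + x - 4y + 6, LT = xy.
f_2 = x^2 - x, LT = x^2.

S(f_1,f_2): lcm = x^2y. S = -2xy^2 + 1/3x^2 - 1/3xy + 2x.
  leading term xy^2: subtract (-2/3y)·f_1 from -2xy^2 + 1/3x^2 - 1/3xy + 2x → -4y^3 + 1/3x^2 + 1/3xy - 8/3y^2 + 2x + 4y
  leading term y^3: no divisor's leading term divides it; move -4y^3 to the remainder.
  leading term x^2: subtract (1/3)·f_2 from 1/3x^2 + 1/3xy - 8/3y^2 + 2x + 4y → 1/3xy - 8/3y^2 + 7/3x + 4y
  leading term xy: subtract (1/9)·f_1 from 1/3xy - 8/3y^2 + 7/3x + 4y → -2y^2 + 20/9x + 40/9y - 2/3
  leading term y^2: no divisor's leading term divides it; move -2y^2 to the remainder.
  leading term x: no divisor's leading term divides it; move 20/9x to the remainder.
  leading term y: no divisor's leading term divides it; move 40/9y to the remainder.
  leading term 1: no divisor's leading term divides it; move -2/3 to the remainder.
  remainder -4y^3 - 2y^2 + 20/9x + 40/9y - 2/3 ≠ 0; add g_3 = -4y^3 - 2y^2 + 20/9x + 40/9y - 2/3 to the basis.

The other S-polynomials (S(f_1,g_3), S(f_2,g_3)) all reduce to 0 modulo the current basis, so we have a Gröbner basis.
Inter-reduce: drop elements whose leading term is divisible by another's, tail-reduce, and make monic.
Reduced Gröbner basis: {y^3 + 1/2y^2 - 5/9x - 10/9y + 1/6, x^2 - x, xy - 2y^2 + 1/3x - 4/3y + 2}.

Buchberger on the second generating set:
h_1 = -x^2 + 24xy - 48y^2 + 9x - 32y + 48, LT = x^2.
h_2 = -4x^2 + 3xy - 6y^2 + 5x - 4y + 6, LT = x^2.

S(h_1,h_2): lcm = x^2. S = -93/4xy + 93/2y^2 - 31/4x + 31y - 93/2.
  leading term xy: no divisor's leading term divides it; move -93/4xy to the remainder.
  leading term y^2: no divisor's leading term divides it; move 93/2y^2 to the remainder.
  leading term x: no divisor's leading term divides it; move -31/4x to the remainder.
  leading term y: no divisor's leading term divides it; move 31y to the remainder.
  leading term 1: no divisor's leading term divides it; move -93/2 to the remainder.
  remainder -93/4xy + 93/2y^2 - 31/4x + 31y - 93/2 ≠ 0; add k_3 = -93/4xy + 93/2y^2 - 31/4x + 31y - 93/2 to the basis.

S(h_1,k_3): lcm = x^2y. S = -22xy^2 + 48y^3 - 1/3x^2 - 23/3xy + 32y^2 - 2x - 48y.
  leading term xy^2: subtract (88/93y)·k_3 from -22xy^2 + 48y^3 - 1/3x^2 - 23/3xy + 32y^2 - 2x - 48y → 4y^3 - 1/3x^2 - 1/3xy + 8/3y^2 - 2x - 4y
  leading term y^3: no divisor's leading term divides it; move 4y^3 to the remainder.
  leading term x^2: subtract (1/3)·h_1 from -1/3x^2 - 1/3xy + 8/3y^2 - 2x - 4y → -25/3xy + 56/3y^2 - 5x + 20/3y - 16
  leading term xy: subtract (100/279)·k_3 from -25/3xy + 56/3y^2 - 5x + 20/3y - 16 → 2y^2 - 20/9x - 40/9y + 2/3
  leading term y^2: no divisor's leading term divides it; move 2y^2 to the remainder.
  leading term x: no divisor's leading term divides it; move -20/9x to the remainder.
  leading term y: no divisor's leading term divides it; move -40/9y to the remainder.
  leading term 1: no divisor's leading term divides it; move 2/3 to the remainder.
  remainder 4y^3 + 2y^2 - 20/9x - 40/9y + 2/3 ≠ 0; add k_4 = 4y^3 + 2y^2 - 20/9x - 40/9y + 2/3 to the basis.

The other S-polynomials (S(h_2,k_3), S(h_1,k_4), S(h_2,k_4), S(k_3,k_4)) all reduce to 0 modulo the current basis, so we have a Gröbner basis.
Inter-reduce: drop elements whose leading term is divisible by another's, tail-reduce, and make monic.
Reduced Gröbner basis: {y^3 + 1/2y^2 - 5/9x - 10/9y + 1/6, x^2 - x, xy - 2y^2 + 1/3x - 4/3y + 2}.

The two bases agree; hence the ideals are identical.

Yes, the ideals are equal.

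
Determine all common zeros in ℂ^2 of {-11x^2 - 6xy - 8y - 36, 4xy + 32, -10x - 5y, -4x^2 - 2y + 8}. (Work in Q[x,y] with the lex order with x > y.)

{(2, -4)}

Compute a lex Gröbner basis by Buchberger's algorithm.
f_1 = -11x^2 - 6xy - 8y - 36, LT = x^2.
f_2 = 4xy + 32, LT = xy.
f_3 = -10x - 5y, LT = x.
f_4 = -4x^2 - 2y + 8, LT = x^2.

S(f_1,f_2): lcm = x^2y. S = 6/11xy^2 - 8x + 8/11y^2 + 36/11y.
  leading term xy^2: subtract (3/22y)·f_2 from 6/11xy^2 - 8x + 8/11y^2 + 36/11y → -8x + 8/11y^2 - 12/11y
  leading term x: subtract (4/5)·f_3 from -8x + 8/11y^2 - 12/11y → 8/11y^2 + 32/11y
  leading term y^2: no divisor's leading term divides it; move 8/11y^2 to the remainder.
  leading term y: no divisor's leading term divides it; move 32/11y to the remainder.
  remainder 8/11y^2 + 32/11y ≠ 0; add h_5 = 8/11y^2 + 32/11y to the basis.

S(f_1,f_3): lcm = x^2. S = 1/22xy + 8/11y + 36/11.
  leading term xy: subtract (1/88)·f_2 from 1/22xy + 8/11y + 36/11 → 8/11y + 32/11
  leading term y: no divisor's leading term divides it; move 8/11y to the remainder.
  leading term 1: no divisor's leading term divides it; move 32/11 to the remainder.
  remainder 8/11y + 32/11 ≠ 0; add h_6 = 8/11y + 32/11 to the basis.

The other S-polynomials (S(f_1,f_4), S(f_2,f_3), S(f_2,f_4), S(f_3,f_4), S(f_1,h_5), S(f_2,h_5), S(f_3,h_5), S(f_4,h_5), S(f_1,h_6), S(f_2,h_6), S(f_3,h_6), S(f_4,h_6), S(h_5,h_6)) all reduce to 0 modulo the current basis, so we have a Gröbner basis.
Inter-reduce: drop elements whose leading term is divisible by another's, tail-reduce, and make monic.
Reduced Gröbner basis: {x - 2, y + 4}.

The lex basis is triangular: the last element involves only y. Solving y + 4 = 0 gives y ∈ {-4}; substituting each value into the earlier elements determines the remaining variables.
  y = -4: the earlier basis element becomes x - 2 = 0, giving x = 2 — point (2, -4).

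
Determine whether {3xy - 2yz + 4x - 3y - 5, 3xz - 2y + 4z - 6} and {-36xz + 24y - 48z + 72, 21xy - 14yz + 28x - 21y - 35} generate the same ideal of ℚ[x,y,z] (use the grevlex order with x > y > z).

Since reduced Gröbner bases are canonical representatives of ideals under a given ordering, it suffices to compute and compare them.
Buchberger on the first generating set:
f_1 = 3xy - 2yz + 4x - 3y - 5, LT = xy.
f_2 = 3xz - 2y + 4z - 6, LT = xz.

S(f_1,f_2): lcm = xyz. S = -⅔yz² + ⅔y² + 4/3xz - 7/3yz + 2y - 5/3z.
  reduce S modulo (f_1, f_2):
  remainder -⅔yz² + ⅔y² - 7/3yz + 26/9y - 31/9z + 8/3 ≠ 0; add g_3 = -⅔yz² + ⅔y² - 7/3yz + 26/9y - 31/9z + 8/3 to the basis.

The other S-polynomials (S(f_1,g_3), S(f_2,g_3)) all reduce to 0 modulo the current basis, so we have a Gröbner basis.
Inter-reduce: drop elements whose leading term is divisible by another's, tail-reduce, and make monic.
Reduced Gröbner basis: {yz² - y² + 7/2yz - 13/3y + 31/6z - 4, xy - ⅔yz + 4/3x - y - 5/3, xz - ⅔y + 4/3z - 2}.

Buchberger on the second generating set:
h_1 = -36xz + 24y - 48z + 72, LT = xz.
h_2 = 21xy - 14yz + 28x - 21y - 35, LT = xy.

S(h_1,h_2): lcm = xyz. S = ⅔yz² - ⅔y² - 4/3xz + 7/3yz - 2y + 5/3z.
  reduce S modulo (h_1, h_2):
  remainder ⅔yz² - ⅔y² + 7/3yz - 26/9y + 31/9z - 8/3 ≠ 0; add k_3 = ⅔yz² - ⅔y² + 7/3yz - 26/9y + 31/9z - 8/3 to the basis.

The other S-polynomials (S(h_1,k_3), S(h_2,k_3)) all reduce to 0 modulo the current basis, so we have a Gröbner basis.
Inter-reduce: drop elements whose leading term is divisible by another's, tail-reduce, and make monic.
Reduced Gröbner basis: {yz² - y² + 7/2yz - 13/3y + 31/6z - 4, xy - ⅔yz + 4/3x - y - 5/3, xz - ⅔y + 4/3z - 2}.

Same reduced basis, so the two generating sets span the same ideal.

Yes, the ideals are equal.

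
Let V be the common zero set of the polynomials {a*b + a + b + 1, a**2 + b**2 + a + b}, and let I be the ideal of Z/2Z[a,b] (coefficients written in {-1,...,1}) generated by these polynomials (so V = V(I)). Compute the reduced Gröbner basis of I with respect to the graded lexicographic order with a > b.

G = {b**3 + b, a**2 + b**2 + a + b, a*b + a + b + 1}

f_1 = a*b + a + b + 1, LT = a*b.
f_2 = a**2 + b**2 + a + b, LT = a**2.

S(f_1,f_2): lcm = a**2*b. S = b**3 + a**2 + b**2 + a.
  reduce S modulo (f_1, f_2):
  remainder b**3 + b ≠ 0; add g_3 = b**3 + b to the basis.

The other S-polynomials (S(f_1,g_3), S(f_2,g_3)) all reduce to 0 modulo the current basis, so we have a Gröbner basis.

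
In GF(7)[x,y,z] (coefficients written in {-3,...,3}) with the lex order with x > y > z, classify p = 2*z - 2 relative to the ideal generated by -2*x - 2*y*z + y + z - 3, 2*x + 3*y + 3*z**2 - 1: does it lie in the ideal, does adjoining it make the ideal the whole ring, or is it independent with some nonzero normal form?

First compute the reduced Gröbner basis of I by Buchberger's algorithm.
f_1 = -2*x - 2*y*z + y + z - 3, LT = x.
f_2 = 2*x + 3*y + 3*z**2 - 1, LT = x.

S(f_1,f_2): lcm = x. S = y*z - 2*y + 2*z**2 + 3*z + 2.
  leading term y*z: no divisor's leading term divides it; move y*z to the remainder.
  leading term y: no divisor's leading term divides it; move -2*y to the remainder.
  leading term z**2: no divisor's leading term divides it; move 2*z**2 to the remainder.
  leading term z: no divisor's leading term divides it; move 3*z to the remainder.
  leading term 1: no divisor's leading term divides it; move 2 to the remainder.
  remainder y*z - 2*y + 2*z**2 + 3*z + 2 ≠ 0; add h_3 = y*z - 2*y + 2*z**2 + 3*z + 2 to the basis.

The other S-polynomials (S(f_1,h_3), S(f_2,h_3)) all reduce to 0 modulo the current basis, so we have a Gröbner basis.
Inter-reduce: drop elements whose leading term is divisible by another's, tail-reduce, and make monic.
Reduced Gröbner basis: {x - 2*y - 2*z**2 + 3, y*z - 2*y + 2*z**2 + 3*z + 2}.
Label its elements g_1 = x - 2*y - 2*z**2 + 3, g_2 = y*z - 2*y + 2*z**2 + 3*z + 2.

Reduce p = 2*z - 2 modulo G:
  leading term z: no divisor's leading term divides it; move 2*z to the remainder.
  leading term 1: no divisor's leading term divides it; move -2 to the remainder.
  normal form = 2*z - 2.
The normal form is nonzero, so p ∉ I. Since p minus its normal form lies in I, I + (p) = I + (r) where r = 2*z - 2; decide whether this ideal is the whole ring.
Run Buchberger on G together with r (pairs among the g_i already reduce to 0 since G is a Gröbner basis):
g_1 = x - 2*y - 2*z**2 + 3, LT = x.
g_2 = y*z - 2*y + 2*z**2 + 3*z + 2, LT = y*z.
r = 2*z - 2, LT = z.

S(g_2,r): lcm = y*z. S = -y + 2*z**2 + 3*z + 2.
  leading term y: no divisor's leading term divides it; move -y to the remainder.
  leading term z**2: subtract (z)·r from 2*z**2 + 3*z + 2 → -2*z + 2
  leading term z: subtract (-1)·r from -2*z + 2 → 0
  remainder -y ≠ 0; add m_4 = -y to the basis.

The other S-polynomials (S(g_1,g_2), S(g_1,r), S(g_1,m_4), S(g_2,m_4), S(r,m_4)) all reduce to 0 modulo the current basis, so we have a Gröbner basis.
Inter-reduce: drop elements whose leading term is divisible by another's, tail-reduce, and make monic.
Reduced Gröbner basis: {x + 1, y, z - 1}.
The reduced Gröbner basis of I + (p) is {x + 1, y, z - 1} ≠ {1}, a proper ideal, so the enlarged system stays consistent: p is independent of I, with normal form 2*z - 2.

2*z - 2 is independent of I; its normal form modulo I is 2*z - 2.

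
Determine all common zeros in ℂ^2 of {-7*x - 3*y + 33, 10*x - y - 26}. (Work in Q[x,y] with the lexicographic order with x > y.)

{(3, 4)}

Compute a lex Gröbner basis by Buchberger's algorithm.
f_1 = -7*x - 3*y + 33, LT = x.
f_2 = 10*x - y - 26, LT = x.

S(f_1,f_2): lcm = x. S = 37/70*y - 74/35.
  reduce S modulo (f_1, f_2):
  remainder 37/70*y - 74/35 ≠ 0; add h_3 = 37/70*y - 74/35 to the basis.

The other S-polynomials (S(f_1,h_3), S(f_2,h_3)) all reduce to 0 modulo the current basis, so we have a Gröbner basis.
Inter-reduce: drop elements whose leading term is divisible by another's, tail-reduce, and make monic.
Reduced Gröbner basis: {x - 3, y - 4}.

From the last basis element, y - 4 = 0, so y takes values in {4}. Each choice, substituted upward through the basis, yields the corresponding point(s) of the solution set.
  y = 4: the earlier basis element becomes x - 3 = 0, giving x = 3 — point (3, 4).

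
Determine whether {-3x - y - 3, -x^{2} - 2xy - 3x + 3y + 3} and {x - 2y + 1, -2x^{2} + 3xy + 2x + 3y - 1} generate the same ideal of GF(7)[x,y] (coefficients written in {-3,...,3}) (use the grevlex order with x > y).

Equality of ideals is decidable: compute both reduced Gröbner bases (unique for the ordering) and check whether they agree.
Buchberger on the first generating set:
f_1 = -3x - y - 3, LT = x.
f_2 = -x^{2} - 2xy - 3x + 3y + 3, LT = x^{2}.

S(f_1,f_2): lcm = x^{2}. S = 3xy - 2x + 3y + 3.
  reduce S modulo (f_1, f_2):
  remainder -y^{2} + 3y - 2 ≠ 0; add g_3 = -y^{2} + 3y - 2 to the basis.

The other S-polynomials (S(f_1,g_3), S(f_2,g_3)) all reduce to 0 modulo the current basis, so we have a Gröbner basis.
Inter-reduce: drop elements whose leading term is divisible by another's, tail-reduce, and make monic.
Reduced Gröbner basis: {y^{2} - 3y + 2, x - 2y + 1}.

Buchberger on the second generating set:
h_1 = x - 2y + 1, LT = x.
h_2 = -2x^{2} + 3xy + 2x + 3y - 1, LT = x^{2}.

S(h_1,h_2): lcm = x^{2}. S = 3xy + 2x - 2y + 3.
  reduce S modulo (h_1, h_2):
  remainder -y^{2} - y + 1 ≠ 0; add k_3 = -y^{2} - y + 1 to the basis.

The other S-polynomials (S(h_1,k_3), S(h_2,k_3)) all reduce to 0 modulo the current basis, so we have a Gröbner basis.
Inter-reduce: drop elements whose leading term is divisible by another's, tail-reduce, and make monic.
Reduced Gröbner basis: {y^{2} + y - 1, x - 2y + 1}.

These differ, so the ideals are not equal.

No, the ideals differ.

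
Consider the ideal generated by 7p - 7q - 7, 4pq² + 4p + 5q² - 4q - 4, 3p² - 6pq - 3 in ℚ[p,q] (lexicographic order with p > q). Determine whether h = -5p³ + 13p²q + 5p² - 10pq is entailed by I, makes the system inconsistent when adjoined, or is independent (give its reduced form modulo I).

First compute the reduced Gröbner basis of I by Buchberger's algorithm.
f_1 = 7p - 7q - 7, LT = p.
f_2 = 4pq² + 4p + 5q² - 4q - 4, LT = pq².
f_3 = 3p² - 6pq - 3, LT = p².

S(f_1,f_2): lcm = pq². S = -p - q³ - 9/4q² + q + 1.
  leading term p: subtract (-1/7)·f_1 from -p - q³ - 9/4q² + q + 1 → -q³ - 9/4q²
  leading term q³: no divisor's leading term divides it; move -q³ to the remainder.
  leading term q²: no divisor's leading term divides it; move -9/4q² to the remainder.
  remainder -q³ - 9/4q² ≠ 0; add k_4 = -q³ - 9/4q² to the basis.

S(f_1,f_3): lcm = p². S = pq - p + 1.
  leading term pq: subtract (1/7q)·f_1 from pq - p + 1 → -p + q² + q + 1
  leading term p: subtract (-1/7)·f_1 from -p + q² + q + 1 → q²
  leading term q²: no divisor's leading term divides it; move q² to the remainder.
  remainder q² ≠ 0; add k_5 = q² to the basis.

The other S-polynomials (S(f_2,f_3), S(f_1,k_4), S(f_2,k_4), S(f_3,k_4), S(f_1,k_5), S(f_2,k_5), S(f_3,k_5), S(k_4,k_5)) all reduce to 0 modulo the current basis, so we have a Gröbner basis.
Inter-reduce: drop elements whose leading term is divisible by another's, tail-reduce, and make monic.
Reduced Gröbner basis: {p - q - 1, q²}.
Label its elements g_1 = p - q - 1, g_2 = q².

Reduce h = -5p³ + 13p²q + 5p² - 10pq modulo G:
  leading term p³: subtract (-5p²)·g_1 from -5p³ + 13p²q + 5p² - 10pq → 8p²q - 10pq
  leading term p²q: subtract (8pq)·g_1 from 8p²q - 10pq → 8pq² - 2pq
  leading term pq²: subtract (8q²)·g_1 from 8pq² - 2pq → -2pq + 8q³ + 8q²
  leading term pq: subtract (-2q)·g_1 from -2pq + 8q³ + 8q² → 8q³ + 6q² - 2q
  leading term q³: subtract (8q)·g_2 from 8q³ + 6q² - 2q → 6q² - 2q
  leading term q²: subtract (6)·g_2 from 6q² - 2q → -2q
  leading term q: no divisor's leading term divides it; move -2q to the remainder.
  normal form = -2q.
The normal form is nonzero, so h ∉ I. Since h minus its normal form lies in I, I + (h) = I + (r) where r = -2q; decide whether this ideal is the whole ring.
Run Buchberger on G together with r (pairs among the g_i already reduce to 0 since G is a Gröbner basis):
g_1 = p - q - 1, LT = p.
g_2 = q², LT = q².
r = -2q, LT = q.

The S-polynomials (S(g_1,g_2), S(g_1,r), S(g_2,r)) all reduce to 0 modulo the current basis, so we have a Gröbner basis.
Inter-reduce: drop elements whose leading term is divisible by another's, tail-reduce, and make monic.
Reduced Gröbner basis: {p - 1, q}.
The reduced Gröbner basis of I + (h) is {p - 1, q} ≠ {1}, a proper ideal, so the enlarged system stays consistent: h is independent of I, with normal form -2q.

-5p³ + 13p²q + 5p² - 10pq is independent of I; its normal form modulo I is -2q.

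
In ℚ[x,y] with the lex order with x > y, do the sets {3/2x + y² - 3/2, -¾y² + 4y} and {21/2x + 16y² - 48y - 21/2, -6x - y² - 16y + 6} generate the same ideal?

Since reduced Gröbner bases are canonical representatives of ideals under a given ordering, it suffices to compute and compare them.
Buchberger on the first generating set:
f_1 = 3/2x + y² - 3/2, LT = x.
f_2 = -¾y² + 4y, LT = y².

The S-polynomials (S(f_1,f_2)) all reduce to 0 modulo the current basis, so we have a Gröbner basis.
Inter-reduce: drop elements whose leading term is divisible by another's, tail-reduce, and make monic.
Reduced Gröbner basis: {x + 32/9y - 1, y² - 16/3y}.

Buchberger on the second generating set:
h_1 = 21/2x + 16y² - 48y - 21/2, LT = x.
h_2 = -6x - y² - 16y + 6, LT = x.

S(h_1,h_2): lcm = x. S = 19/14y² - 152/21y.
  leading term y²: no divisor's leading term divides it; move 19/14y² to the remainder.
  leading term y: no divisor's leading term divides it; move -152/21y to the remainder.
  remainder 19/14y² - 152/21y ≠ 0; add k_3 = 19/14y² - 152/21y to the basis.

The other S-polynomials (S(h_1,k_3), S(h_2,k_3)) all reduce to 0 modulo the current basis, so we have a Gröbner basis.
Inter-reduce: drop elements whose leading term is divisible by another's, tail-reduce, and make monic.
Reduced Gröbner basis: {x + 32/9y - 1, y² - 16/3y}.

The two bases agree; hence the ideals are identical.

Yes, the ideals are equal.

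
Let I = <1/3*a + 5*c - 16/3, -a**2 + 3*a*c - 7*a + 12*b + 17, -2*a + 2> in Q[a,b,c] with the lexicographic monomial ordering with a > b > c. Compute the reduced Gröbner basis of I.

G = {a - 1, b + 1, c - 1}

Buchberger's algorithm terminates because the ascending chain of leading-term ideals stabilizes.

f_1 = 1/3*a + 5*c - 16/3, LT = a.
f_2 = -a**2 + 3*a*c - 7*a + 12*b + 17, LT = a**2.
f_3 = -2*a + 2, LT = a.

S(f_1,f_2): lcm = a**2. S = 18*a*c - 23*a + 12*b + 17.
  leading term a*c: subtract (54*c)·f_1 from 18*a*c - 23*a + 12*b + 17 → -23*a + 12*b - 270*c**2 + 288*c + 17
  leading term a: subtract (-69)·f_1 from -23*a + 12*b - 270*c**2 + 288*c + 17 → 12*b - 270*c**2 + 633*c - 351
  leading term b: no divisor's leading term divides it; move 12*b to the remainder.
  leading term c**2: no divisor's leading term divides it; move -270*c**2 to the remainder.
  leading term c: no divisor's leading term divides it; move 633*c to the remainder.
  leading term 1: no divisor's leading term divides it; move -351 to the remainder.
  remainder 12*b - 270*c**2 + 633*c - 351 ≠ 0; add g_4 = 12*b - 270*c**2 + 633*c - 351 to the basis.

S(f_1,f_3): lcm = a. S = 15*c - 15.
  leading term c: no divisor's leading term divides it; move 15*c to the remainder.
  leading term 1: no divisor's leading term divides it; move -15 to the remainder.
  remainder 15*c - 15 ≠ 0; add g_5 = 15*c - 15 to the basis.

The other S-polynomials (S(f_2,f_3), S(f_1,g_4), S(f_2,g_4), S(f_3,g_4), S(f_1,g_5), S(f_2,g_5), S(f_3,g_5), S(g_4,g_5)) all reduce to 0 modulo the current basis, so we have a Gröbner basis.
Inter-reduce: drop elements whose leading term is divisible by another's, tail-reduce, and make monic.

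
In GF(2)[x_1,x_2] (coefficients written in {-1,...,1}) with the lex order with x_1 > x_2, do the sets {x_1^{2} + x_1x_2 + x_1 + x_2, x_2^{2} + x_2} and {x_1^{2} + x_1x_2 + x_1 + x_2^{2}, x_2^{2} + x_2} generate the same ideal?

For a fixed monomial order, each ideal has a unique reduced Gröbner basis; comparing bases decides equality.
Buchberger on the first generating set:
f_1 = x_1^{2} + x_1x_2 + x_1 + x_2, LT = x_1^{2}.
f_2 = x_2^{2} + x_2, LT = x_2^{2}.

The S-polynomials (S(f_1,f_2)) all reduce to 0 modulo the current basis, so we have a Gröbner basis.
Inter-reduce: drop elements whose leading term is divisible by another's, tail-reduce, and make monic.
Reduced Gröbner basis: {x_1^{2} + x_1x_2 + x_1 + x_2, x_2^{2} + x_2}.

Buchberger on the second generating set:
h_1 = x_1^{2} + x_1x_2 + x_1 + x_2^{2}, LT = x_1^{2}.
h_2 = x_2^{2} + x_2, LT = x_2^{2}.

The S-polynomials (S(h_1,h_2)) all reduce to 0 modulo the current basis, so we have a Gröbner basis.
Inter-reduce: drop elements whose leading term is divisible by another's, tail-reduce, and make monic.
Reduced Gröbner basis: {x_1^{2} + x_1x_2 + x_1 + x_2, x_2^{2} + x_2}.

Same reduced basis, so the two generating sets span the same ideal.

Yes, the ideals are equal.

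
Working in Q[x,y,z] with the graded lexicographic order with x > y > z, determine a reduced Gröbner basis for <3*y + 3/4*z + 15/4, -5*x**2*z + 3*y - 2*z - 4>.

f_1 = 3*y + 3/4*z + 15/4, LT = y.
f_2 = -5*x**2*z + 3*y - 2*z - 4, LT = x**2*z.

The S-polynomials (S(f_1,f_2)) all reduce to 0 modulo the current basis, so we have a Gröbner basis.

G = {x**2*z + 11/20*z + 31/20, y + 1/4*z + 5/4}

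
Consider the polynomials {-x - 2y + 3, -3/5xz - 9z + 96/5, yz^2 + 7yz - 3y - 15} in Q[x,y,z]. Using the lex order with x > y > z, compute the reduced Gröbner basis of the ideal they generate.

The reduced Gröbner basis is the canonical form of the ideal for this ordering.

f_1 = -x - 2y + 3, LT = x.
f_2 = -3/5xz - 9z + 96/5, LT = xz.
f_3 = yz^2 + 7yz - 3y - 15, LT = yz^2.

S(f_1,f_2): lcm = xz. S = 2yz - 18z + 32.
  leading term yz: no divisor's leading term divides it; move 2yz to the remainder.
  leading term z: no divisor's leading term divides it; move -18z to the remainder.
  leading term 1: no divisor's leading term divides it; move 32 to the remainder.
  remainder 2yz - 18z + 32 ≠ 0; add g_4 = 2yz - 18z + 32 to the basis.

S(f_2,f_3): lcm = xyz^2. S = -7xyz + 3xy + 15x + 15yz^2 - 32yz.
  leading term xyz: subtract (7yz)·f_1 from -7xyz + 3xy + 15x + 15yz^2 - 32yz → 3xy + 15x + 14y^2z + 15yz^2 - 53yz
  leading term xy: subtract (-3y)·f_1 from 3xy + 15x + 14y^2z + 15yz^2 - 53yz → 15x + 14y^2z - 6y^2 + 15yz^2 - 53yz + 9y
  leading term x: subtract (-15)·f_1 from 15x + 14y^2z - 6y^2 + 15yz^2 - 53yz + 9y → 14y^2z - 6y^2 + 15yz^2 - 53yz - 21y + 45
  leading term y^2z: subtract (7y)·g_4 from 14y^2z - 6y^2 + 15yz^2 - 53yz - 21y + 45 → -6y^2 + 15yz^2 + 73yz - 245y + 45
  leading term y^2: no divisor's leading term divides it; move -6y^2 to the remainder.
  leading term yz^2: subtract (15)·f_3 from 15yz^2 + 73yz - 245y + 45 → -32yz - 200y + 270
  leading term yz: subtract (-16)·g_4 from -32yz - 200y + 270 → -200y - 288z + 782
  leading term y: no divisor's leading term divides it; move -200y to the remainder.
  leading term z: no divisor's leading term divides it; move -288z to the remainder.
  leading term 1: no divisor's leading term divides it; move 782 to the remainder.
  remainder -6y^2 - 200y - 288z + 782 ≠ 0; add g_5 = -6y^2 - 200y - 288z + 782 to the basis.

S(f_3,g_4): lcm = yz^2. S = 7yz - 3y + 9z^2 - 16z - 15.
  leading term yz: subtract (7/2)·g_4 from 7yz - 3y + 9z^2 - 16z - 15 → -3y + 9z^2 + 47z - 127
  leading term y: no divisor's leading term divides it; move -3y to the remainder.
  leading term z^2: no divisor's leading term divides it; move 9z^2 to the remainder.
  leading term z: no divisor's leading term divides it; move 47z to the remainder.
  leading term 1: no divisor's leading term divides it; move -127 to the remainder.
  remainder -3y + 9z^2 + 47z - 127 ≠ 0; add g_6 = -3y + 9z^2 + 47z - 127 to the basis.

S(f_3,g_5): lcm = y^2z^2. S = 7y^2z - 3y^2 - 100/3yz^2 - 15y - 48z^3 + 391/3z^2.
  leading term y^2z: subtract (7/2y)·g_4 from 7y^2z - 3y^2 - 100/3yz^2 - 15y - 48z^3 + 391/3z^2 → -3y^2 - 100/3yz^2 + 63yz - 127y - 48z^3 + 391/3z^2
  leading term y^2: subtract (1/2)·g_5 from -3y^2 - 100/3yz^2 + 63yz - 127y - 48z^3 + 391/3z^2 → -100/3yz^2 + 63yz - 27y - 48z^3 + 391/3z^2 + 144z - 391
  leading term yz^2: subtract (-100/3)·f_3 from -100/3yz^2 + 63yz - 27y - 48z^3 + 391/3z^2 + 144z - 391 → 889/3yz - 127y - 48z^3 + 391/3z^2 + 144z - 891
  leading term yz: subtract (889/6)·g_4 from 889/3yz - 127y - 48z^3 + 391/3z^2 + 144z - 891 → -127y - 48z^3 + 391/3z^2 + 2811z - 16897/3
  leading term y: subtract (127/3)·g_6 from -127y - 48z^3 + 391/3z^2 + 2811z - 16897/3 → -48z^3 - 752/3z^2 + 2464/3z - 256
  leading term z^3: no divisor's leading term divides it; move -48z^3 to the remainder.
  leading term z^2: no divisor's leading term divides it; move -752/3z^2 to the remainder.
  leading term z: no divisor's leading term divides it; move 2464/3z to the remainder.
  leading term 1: no divisor's leading term divides it; move -256 to the remainder.
  remainder -48z^3 - 752/3z^2 + 2464/3z - 256 ≠ 0; add g_7 = -48z^3 - 752/3z^2 + 2464/3z - 256 to the basis.

The other S-polynomials (S(f_1,f_3), S(f_1,g_4), S(f_2,g_4), S(f_1,g_5), S(f_2,g_5), S(g_4,g_5), S(f_1,g_6), S(f_2,g_6), S(f_3,g_6), S(g_4,g_6), S(g_5,g_6), S(f_1,g_7), S(f_2,g_7), S(f_3,g_7), S(g_4,g_7), S(g_5,g_7), S(g_6,g_7)) all reduce to 0 modulo the current basis, so we have a Gröbner basis.
Inter-reduce: drop elements whose leading term is divisible by another's, tail-reduce, and make monic.

G = {x + 6z^2 + 94/3z - 263/3, y - 3z^2 - 47/3z + 127/3, z^3 + 47/9z^2 - 154/9z + 16/3}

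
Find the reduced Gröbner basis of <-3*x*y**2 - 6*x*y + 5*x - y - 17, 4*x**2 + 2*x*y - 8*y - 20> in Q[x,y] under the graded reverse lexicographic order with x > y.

G = {x*y**2 + 2*x*y - 5/3*x + 1/3*y + 17/3, y**3 + 1/6*x*y + 55/12*y**2 + 17/6*x + 19/4*y - 25/6, x**2 + 1/2*x*y - 2*y - 5}

f_1 = -3*x*y**2 - 6*x*y + 5*x - y - 17, LT = x*y**2.
f_2 = 4*x**2 + 2*x*y - 8*y - 20, LT = x**2.

S(f_1,f_2): lcm = x**2*y**2. S = -1/2*x*y**3 + 2*x**2*y + 2*y**3 - 5/3*x**2 + 1/3*x*y + 5*y**2 + 17/3*x.
  leading term x*y**3: subtract (1/6*y)·f_1 from -1/2*x*y**3 + 2*x**2*y + 2*y**3 - 5/3*x**2 + 1/3*x*y + 5*y**2 + 17/3*x → 2*x**2*y + x*y**2 + 2*y**3 - 5/3*x**2 - 1/2*x*y + 31/6*y**2 + 17/3*x + 17/6*y
  leading term x**2*y: subtract (1/2*y)·f_2 from 2*x**2*y + x*y**2 + 2*y**3 - 5/3*x**2 - 1/2*x*y + 31/6*y**2 + 17/3*x + 17/6*y → 2*y**3 - 5/3*x**2 - 1/2*x*y + 55/6*y**2 + 17/3*x + 77/6*y
  leading term y**3: no divisor's leading term divides it; move 2*y**3 to the remainder.
  leading term x**2: subtract (-5/12)·f_2 from -5/3*x**2 - 1/2*x*y + 55/6*y**2 + 17/3*x + 77/6*y → 1/3*x*y + 55/6*y**2 + 17/3*x + 19/2*y - 25/3
  leading term x*y: no divisor's leading term divides it; move 1/3*x*y to the remainder.
  leading term y**2: no divisor's leading term divides it; move 55/6*y**2 to the remainder.
  leading term x: no divisor's leading term divides it; move 17/3*x to the remainder.
  leading term y: no divisor's leading term divides it; move 19/2*y to the remainder.
  leading term 1: no divisor's leading term divides it; move -25/3 to the remainder.
  remainder 2*y**3 + 1/3*x*y + 55/6*y**2 + 17/3*x + 19/2*y - 25/3 ≠ 0; add g_3 = 2*y**3 + 1/3*x*y + 55/6*y**2 + 17/3*x + 19/2*y - 25/3 to the basis.

The other S-polynomials (S(f_1,g_3), S(f_2,g_3)) all reduce to 0 modulo the current basis, so we have a Gröbner basis.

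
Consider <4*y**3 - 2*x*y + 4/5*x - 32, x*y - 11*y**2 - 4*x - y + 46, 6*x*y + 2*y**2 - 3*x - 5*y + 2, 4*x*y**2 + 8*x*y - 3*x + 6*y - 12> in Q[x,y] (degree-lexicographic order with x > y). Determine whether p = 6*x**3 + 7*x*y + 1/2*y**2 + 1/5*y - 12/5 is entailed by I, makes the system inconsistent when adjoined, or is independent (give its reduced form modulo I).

First compute the reduced Gröbner basis of I by Buchberger's algorithm.
f_1 = 4*y**3 - 2*x*y + 4/5*x - 32, LT = y**3.
f_2 = x*y - 11*y**2 - 4*x - y + 46, LT = x*y.
f_3 = 6*x*y + 2*y**2 - 3*x - 5*y + 2, LT = x*y.
f_4 = 4*x*y**2 + 8*x*y - 3*x + 6*y - 12, LT = x*y**2.

S(f_1,f_2): lcm = x*y**3. S = 11*y**4 - 1/2*x**2*y + 4*x*y**2 + y**3 + 1/5*x**2 - 46*y**2 - 8*x.
  leading term y**4: subtract (11/4*y)·f_1 from 11*y**4 - 1/2*x**2*y + 4*x*y**2 + y**3 + 1/5*x**2 - 46*y**2 - 8*x → -1/2*x**2*y + 19/2*x*y**2 + y**3 + 1/5*x**2 - 11/5*x*y - 46*y**2 - 8*x + 88*y
  leading term x**2*y: subtract (-1/2*x)·f_2 from -1/2*x**2*y + 19/2*x*y**2 + y**3 + 1/5*x**2 - 11/5*x*y - 46*y**2 - 8*x + 88*y → 4*x*y**2 + y**3 - 9/5*x**2 - 27/10*x*y - 46*y**2 + 15*x + 88*y
  leading term x*y**2: subtract (4*y)·f_2 from 4*x*y**2 + y**3 - 9/5*x**2 - 27/10*x*y - 46*y**2 + 15*x + 88*y → 45*y**3 - 9/5*x**2 + 133/10*x*y - 42*y**2 + 15*x - 96*y
  leading term y**3: subtract (45/4)·f_1 from 45*y**3 - 9/5*x**2 + 133/10*x*y - 42*y**2 + 15*x - 96*y → -9/5*x**2 + 179/5*x*y - 42*y**2 + 6*x - 96*y + 360
  leading term x**2: no divisor's leading term divides it; move -9/5*x**2 to the remainder.
  leading term x*y: subtract (179/5)·f_2 from 179/5*x*y - 42*y**2 + 6*x - 96*y + 360 → 1759/5*y**2 + 746/5*x - 301/5*y - 6434/5
  leading term y**2: no divisor's leading term divides it; move 1759/5*y**2 to the remainder.
  leading term x: no divisor's leading term divides it; move 746/5*x to the remainder.
  leading term y: no divisor's leading term divides it; move -301/5*y to the remainder.
  leading term 1: no divisor's leading term divides it; move -6434/5 to the remainder.
  remainder -9/5*x**2 + 1759/5*y**2 + 746/5*x - 301/5*y - 6434/5 ≠ 0; add h_5 = -9/5*x**2 + 1759/5*y**2 + 746/5*x - 301/5*y - 6434/5 to the basis.

S(f_1,f_3): lcm = x*y**3. S = -1/3*y**4 - 1/2*x**2*y + 1/2*x*y**2 + 5/6*y**3 + 1/5*x**2 - 1/3*y**2 - 8*x.
  leading term y**4: subtract (-1/12*y)·f_1 from -1/3*y**4 - 1/2*x**2*y + 1/2*x*y**2 + 5/6*y**3 + 1/5*x**2 - 1/3*y**2 - 8*x → -1/2*x**2*y + 1/3*x*y**2 + 5/6*y**3 + 1/5*x**2 + 1/15*x*y - 1/3*y**2 - 8*x - 8/3*y
  leading term x**2*y: subtract (-1/2*x)·f_2 from -1/2*x**2*y + 1/3*x*y**2 + 5/6*y**3 + 1/5*x**2 + 1/15*x*y - 1/3*y**2 - 8*x - 8/3*y → -31/6*x*y**2 + 5/6*y**3 - 9/5*x**2 - 13/30*x*y - 1/3*y**2 + 15*x - 8/3*y
  leading term x*y**2: subtract (-31/6*y)·f_2 from -31/6*x*y**2 + 5/6*y**3 - 9/5*x**2 - 13/30*x*y - 1/3*y**2 + 15*x - 8/3*y → -56*y**3 - 9/5*x**2 - 211/10*x*y - 11/2*y**2 + 15*x + 235*y
  leading term y**3: subtract (-14)·f_1 from -56*y**3 - 9/5*x**2 - 211/10*x*y - 11/2*y**2 + 15*x + 235*y → -9/5*x**2 - 491/10*x*y - 11/2*y**2 + 131/5*x + 235*y - 448
  leading term x**2: subtract (1)·h_5 from -9/5*x**2 - 491/10*x*y - 11/2*y**2 + 131/5*x + 235*y - 448 → -491/10*x*y - 3573/10*y**2 - 123*x + 1476/5*y + 4194/5
  leading term x*y: subtract (-491/10)·f_2 from -491/10*x*y - 3573/10*y**2 - 123*x + 1476/5*y + 4194/5 → -4487/5*y**2 - 1597/5*x + 2461/10*y + 15487/5
  leading term y**2: no divisor's leading term divides it; move -4487/5*y**2 to the remainder.
  leading term x: no divisor's leading term divides it; move -1597/5*x to the remainder.
  leading term y: no divisor's leading term divides it; move 2461/10*y to the remainder.
  leading term 1: no divisor's leading term divides it; move 15487/5 to the remainder.
  remainder -4487/5*y**2 - 1597/5*x + 2461/10*y + 15487/5 ≠ 0; add h_6 = -4487/5*y**2 - 1597/5*x + 2461/10*y + 15487/5 to the basis.

S(f_1,f_4): lcm = x*y**3. S = -1/2*x**2*y - 2*x*y**2 + 1/5*x**2 + 3/4*x*y - 3/2*y**2 - 8*x + 3*y.
  leading term x**2*y: subtract (-1/2*x)·f_2 from -1/2*x**2*y - 2*x*y**2 + 1/5*x**2 + 3/4*x*y - 3/2*y**2 - 8*x + 3*y → -15/2*x*y**2 - 9/5*x**2 + 1/4*x*y - 3/2*y**2 + 15*x + 3*y
  leading term x*y**2: subtract (-15/2*y)·f_2 from -15/2*x*y**2 - 9/5*x**2 + 1/4*x*y - 3/2*y**2 + 15*x + 3*y → -165/2*y**3 - 9/5*x**2 - 119/4*x*y - 9*y**2 + 15*x + 348*y
  leading term y**3: subtract (-165/8)·f_1 from -165/2*y**3 - 9/5*x**2 - 119/4*x*y - 9*y**2 + 15*x + 348*y → -9/5*x**2 - 71*x*y - 9*y**2 + 63/2*x + 348*y - 660
  leading term x**2: subtract (1)·h_5 from -9/5*x**2 - 71*x*y - 9*y**2 + 63/2*x + 348*y - 660 → -71*x*y - 1804/5*y**2 - 1177/10*x + 2041/5*y + 3134/5
  leading term x*y: subtract (-71)·f_2 from -71*x*y - 1804/5*y**2 - 1177/10*x + 2041/5*y + 3134/5 → -5709/5*y**2 - 4017/10*x + 1686/5*y + 19464/5
  leading term y**2: subtract (5709/4487)·h_6 from -5709/5*y**2 - 4017/10*x + 1686/5*y + 19464/5 → 210267/44870*x + 216063/8974*y - 216063/4487
  leading term x: no divisor's leading term divides it; move 210267/44870*x to the remainder.
  leading term y: no divisor's leading term divides it; move 216063/8974*y to the remainder.
  leading term 1: no divisor's leading term divides it; move -216063/4487 to the remainder.
  remainder 210267/44870*x + 216063/8974*y - 216063/4487 ≠ 0; add h_7 = 210267/44870*x + 216063/8974*y - 216063/4487 to the basis.

S(f_2,f_3): lcm = x*y. S = -34/3*y**2 - 7/2*x - 1/6*y + 137/3.
  leading term y**2: subtract (170/13461)·h_6 from -34/3*y**2 - 7/2*x - 1/6*y + 137/3 → 14369/26922*x - 29387/8974*y + 29387/4487
  leading term x: subtract (71845/630801)·h_7 from 14369/26922*x - 29387/8974*y + 29387/4487 → -421717/70089*y + 843434/70089
  leading term y: no divisor's leading term divides it; move -421717/70089*y to the remainder.
  leading term 1: no divisor's leading term divides it; move 843434/70089 to the remainder.
  remainder -421717/70089*y + 843434/70089 ≠ 0; add h_8 = -421717/70089*y + 843434/70089 to the basis.

The other S-polynomials (S(f_2,f_4), S(f_3,f_4), S(f_1,h_5), S(f_2,h_5), S(f_3,h_5), S(f_4,h_5), S(f_1,h_6), S(f_2,h_6), S(f_3,h_6), S(f_4,h_6), S(h_5,h_6), S(f_1,h_7), S(f_2,h_7), S(f_3,h_7), S(f_4,h_7), S(h_5,h_7), S(h_6,h_7), S(f_1,h_8), S(f_2,h_8), S(f_3,h_8), S(f_4,h_8), S(h_5,h_8), S(h_6,h_8), S(h_7,h_8)) all reduce to 0 modulo the current basis, so we have a Gröbner basis.
Inter-reduce: drop elements whose leading term is divisible by another's, tail-reduce, and make monic.
Reduced Gröbner basis: {x, y - 2}.
Label its elements g_1 = x, g_2 = y - 2.

Reduce p = 6*x**3 + 7*x*y + 1/2*y**2 + 1/5*y - 12/5 modulo G:
  leading term x**3: subtract (6*x**2)·g_1 from 6*x**3 + 7*x*y + 1/2*y**2 + 1/5*y - 12/5 → 7*x*y + 1/2*y**2 + 1/5*y - 12/5
  leading term x*y: subtract (7*y)·g_1 from 7*x*y + 1/2*y**2 + 1/5*y - 12/5 → 1/2*y**2 + 1/5*y - 12/5
  leading term y**2: subtract (1/2*y)·g_2 from 1/2*y**2 + 1/5*y - 12/5 → 6/5*y - 12/5
  leading term y: subtract (6/5)·g_2 from 6/5*y - 12/5 → 0
  normal form = 0.
Since the normal form is 0, p ∈ I.

6*x**3 + 7*x*y + 1/2*y**2 + 1/5*y - 12/5 lies in I (it reduces to 0).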